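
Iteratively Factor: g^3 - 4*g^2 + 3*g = (g - 1)*(g^2 - 3*g) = g*(g - 1)*(g - 3)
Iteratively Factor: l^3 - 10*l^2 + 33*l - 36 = (l - 4)*(l^2 - 6*l + 9) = (l - 4)*(l - 3)*(l - 3)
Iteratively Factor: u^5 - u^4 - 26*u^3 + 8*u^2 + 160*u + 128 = (u + 4)*(u^4 - 5*u^3 - 6*u^2 + 32*u + 32) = (u - 4)*(u + 4)*(u^3 - u^2 - 10*u - 8) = (u - 4)*(u + 1)*(u + 4)*(u^2 - 2*u - 8) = (u - 4)*(u + 1)*(u + 2)*(u + 4)*(u - 4)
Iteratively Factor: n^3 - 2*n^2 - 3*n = (n)*(n^2 - 2*n - 3) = n*(n - 3)*(n + 1)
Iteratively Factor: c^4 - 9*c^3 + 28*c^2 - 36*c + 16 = (c - 4)*(c^3 - 5*c^2 + 8*c - 4) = (c - 4)*(c - 2)*(c^2 - 3*c + 2) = (c - 4)*(c - 2)^2*(c - 1)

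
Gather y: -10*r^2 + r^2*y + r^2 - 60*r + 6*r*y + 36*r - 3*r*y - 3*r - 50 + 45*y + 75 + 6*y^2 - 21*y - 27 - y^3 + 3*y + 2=-9*r^2 - 27*r - y^3 + 6*y^2 + y*(r^2 + 3*r + 27)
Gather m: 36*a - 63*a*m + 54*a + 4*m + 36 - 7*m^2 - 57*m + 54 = 90*a - 7*m^2 + m*(-63*a - 53) + 90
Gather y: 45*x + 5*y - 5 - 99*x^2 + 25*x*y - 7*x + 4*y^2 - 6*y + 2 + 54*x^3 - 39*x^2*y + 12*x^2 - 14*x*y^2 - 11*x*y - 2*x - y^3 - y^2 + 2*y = 54*x^3 - 87*x^2 + 36*x - y^3 + y^2*(3 - 14*x) + y*(-39*x^2 + 14*x + 1) - 3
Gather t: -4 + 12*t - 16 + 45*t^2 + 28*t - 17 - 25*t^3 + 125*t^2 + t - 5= -25*t^3 + 170*t^2 + 41*t - 42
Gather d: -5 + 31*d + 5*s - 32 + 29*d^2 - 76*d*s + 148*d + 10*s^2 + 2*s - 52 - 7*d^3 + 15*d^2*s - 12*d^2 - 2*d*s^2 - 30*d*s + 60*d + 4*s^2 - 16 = -7*d^3 + d^2*(15*s + 17) + d*(-2*s^2 - 106*s + 239) + 14*s^2 + 7*s - 105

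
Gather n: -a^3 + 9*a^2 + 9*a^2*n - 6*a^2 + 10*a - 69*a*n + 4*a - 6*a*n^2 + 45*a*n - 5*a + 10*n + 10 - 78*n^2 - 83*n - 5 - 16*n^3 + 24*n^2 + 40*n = -a^3 + 3*a^2 + 9*a - 16*n^3 + n^2*(-6*a - 54) + n*(9*a^2 - 24*a - 33) + 5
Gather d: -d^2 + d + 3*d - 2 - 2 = -d^2 + 4*d - 4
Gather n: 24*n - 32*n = -8*n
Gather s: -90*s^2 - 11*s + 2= -90*s^2 - 11*s + 2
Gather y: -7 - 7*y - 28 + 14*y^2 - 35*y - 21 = 14*y^2 - 42*y - 56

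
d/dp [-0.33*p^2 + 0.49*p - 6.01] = 0.49 - 0.66*p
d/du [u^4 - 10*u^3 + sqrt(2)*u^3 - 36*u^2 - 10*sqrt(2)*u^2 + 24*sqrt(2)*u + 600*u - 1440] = 4*u^3 - 30*u^2 + 3*sqrt(2)*u^2 - 72*u - 20*sqrt(2)*u + 24*sqrt(2) + 600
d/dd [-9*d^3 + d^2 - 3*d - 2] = -27*d^2 + 2*d - 3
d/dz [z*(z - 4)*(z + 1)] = 3*z^2 - 6*z - 4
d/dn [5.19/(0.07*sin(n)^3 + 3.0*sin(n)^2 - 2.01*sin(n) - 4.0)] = (-1.0899*sin(n)^2 - 31.14*sin(n) + 10.4319)*cos(n)/(0.07*sin(n)^3 + 3.0*sin(n)^2 - 2.01*sin(n) - 4.0)^2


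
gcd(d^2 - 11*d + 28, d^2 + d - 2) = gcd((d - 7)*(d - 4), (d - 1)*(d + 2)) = 1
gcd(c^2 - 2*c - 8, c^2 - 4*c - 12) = c + 2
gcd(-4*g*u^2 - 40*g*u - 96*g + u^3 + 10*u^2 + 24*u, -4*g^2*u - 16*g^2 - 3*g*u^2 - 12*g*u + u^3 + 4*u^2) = -4*g*u - 16*g + u^2 + 4*u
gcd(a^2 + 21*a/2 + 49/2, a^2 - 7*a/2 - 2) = 1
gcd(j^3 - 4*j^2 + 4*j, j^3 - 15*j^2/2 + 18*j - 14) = j^2 - 4*j + 4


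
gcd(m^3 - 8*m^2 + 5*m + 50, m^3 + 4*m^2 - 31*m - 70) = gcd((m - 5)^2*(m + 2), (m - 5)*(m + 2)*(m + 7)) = m^2 - 3*m - 10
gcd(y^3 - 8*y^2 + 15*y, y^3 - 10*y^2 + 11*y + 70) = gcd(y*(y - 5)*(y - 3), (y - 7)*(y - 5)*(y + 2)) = y - 5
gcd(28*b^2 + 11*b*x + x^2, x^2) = 1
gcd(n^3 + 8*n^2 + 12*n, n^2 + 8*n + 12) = n^2 + 8*n + 12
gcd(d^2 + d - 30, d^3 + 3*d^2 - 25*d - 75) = d - 5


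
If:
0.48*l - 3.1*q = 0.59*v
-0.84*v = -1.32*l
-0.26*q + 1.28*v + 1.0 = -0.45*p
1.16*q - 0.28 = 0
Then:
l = -1.67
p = 5.40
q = 0.24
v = -2.63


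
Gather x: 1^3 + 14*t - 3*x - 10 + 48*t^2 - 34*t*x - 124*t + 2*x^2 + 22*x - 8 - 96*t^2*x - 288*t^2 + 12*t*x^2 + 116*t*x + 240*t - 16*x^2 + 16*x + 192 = -240*t^2 + 130*t + x^2*(12*t - 14) + x*(-96*t^2 + 82*t + 35) + 175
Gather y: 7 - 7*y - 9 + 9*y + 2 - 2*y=0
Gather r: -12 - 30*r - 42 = -30*r - 54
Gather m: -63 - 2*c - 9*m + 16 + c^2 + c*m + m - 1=c^2 - 2*c + m*(c - 8) - 48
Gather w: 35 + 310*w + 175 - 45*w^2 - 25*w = -45*w^2 + 285*w + 210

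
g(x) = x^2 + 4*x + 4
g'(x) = 2*x + 4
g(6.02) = 64.32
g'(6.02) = 16.04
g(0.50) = 6.25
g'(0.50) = 5.00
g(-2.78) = 0.61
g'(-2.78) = -1.56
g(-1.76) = 0.06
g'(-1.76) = 0.48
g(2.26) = 18.15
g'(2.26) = 8.52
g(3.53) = 30.58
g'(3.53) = 11.06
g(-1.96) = 0.00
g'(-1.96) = 0.08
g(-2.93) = 0.86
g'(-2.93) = -1.86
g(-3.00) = 1.00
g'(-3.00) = -2.00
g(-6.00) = 16.00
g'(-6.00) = -8.00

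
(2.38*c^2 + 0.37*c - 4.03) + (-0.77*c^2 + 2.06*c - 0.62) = 1.61*c^2 + 2.43*c - 4.65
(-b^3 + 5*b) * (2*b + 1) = -2*b^4 - b^3 + 10*b^2 + 5*b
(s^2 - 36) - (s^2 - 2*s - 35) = 2*s - 1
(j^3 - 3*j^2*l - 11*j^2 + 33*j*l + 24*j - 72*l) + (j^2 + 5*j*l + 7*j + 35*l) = j^3 - 3*j^2*l - 10*j^2 + 38*j*l + 31*j - 37*l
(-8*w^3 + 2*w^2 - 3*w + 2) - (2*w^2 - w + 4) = -8*w^3 - 2*w - 2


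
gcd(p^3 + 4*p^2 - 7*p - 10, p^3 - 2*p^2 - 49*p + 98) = p - 2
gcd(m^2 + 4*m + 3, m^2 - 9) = m + 3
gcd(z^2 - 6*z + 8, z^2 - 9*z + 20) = z - 4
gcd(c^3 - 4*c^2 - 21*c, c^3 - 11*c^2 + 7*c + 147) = c^2 - 4*c - 21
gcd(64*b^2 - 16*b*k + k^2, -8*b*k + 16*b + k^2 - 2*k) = 8*b - k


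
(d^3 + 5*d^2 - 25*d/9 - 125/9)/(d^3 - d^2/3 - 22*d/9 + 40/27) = 3*(3*d^2 + 10*d - 25)/(9*d^2 - 18*d + 8)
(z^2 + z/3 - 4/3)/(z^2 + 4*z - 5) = (z + 4/3)/(z + 5)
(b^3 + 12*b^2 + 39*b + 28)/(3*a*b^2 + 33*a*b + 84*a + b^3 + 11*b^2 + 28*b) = (b + 1)/(3*a + b)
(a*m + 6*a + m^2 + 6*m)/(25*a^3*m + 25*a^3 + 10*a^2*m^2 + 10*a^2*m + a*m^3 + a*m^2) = (a*m + 6*a + m^2 + 6*m)/(a*(25*a^2*m + 25*a^2 + 10*a*m^2 + 10*a*m + m^3 + m^2))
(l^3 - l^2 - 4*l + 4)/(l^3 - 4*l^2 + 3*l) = (l^2 - 4)/(l*(l - 3))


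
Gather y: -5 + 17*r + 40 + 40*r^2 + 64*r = 40*r^2 + 81*r + 35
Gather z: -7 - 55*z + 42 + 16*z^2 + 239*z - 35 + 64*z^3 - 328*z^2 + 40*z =64*z^3 - 312*z^2 + 224*z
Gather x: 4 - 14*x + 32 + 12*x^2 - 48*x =12*x^2 - 62*x + 36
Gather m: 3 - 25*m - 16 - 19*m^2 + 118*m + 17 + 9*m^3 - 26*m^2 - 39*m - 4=9*m^3 - 45*m^2 + 54*m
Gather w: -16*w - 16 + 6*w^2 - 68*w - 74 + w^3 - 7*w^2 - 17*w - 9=w^3 - w^2 - 101*w - 99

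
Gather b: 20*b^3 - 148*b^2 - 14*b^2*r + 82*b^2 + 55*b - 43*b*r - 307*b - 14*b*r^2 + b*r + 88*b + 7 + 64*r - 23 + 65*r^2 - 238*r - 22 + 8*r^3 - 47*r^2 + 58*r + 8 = 20*b^3 + b^2*(-14*r - 66) + b*(-14*r^2 - 42*r - 164) + 8*r^3 + 18*r^2 - 116*r - 30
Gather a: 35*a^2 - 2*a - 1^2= 35*a^2 - 2*a - 1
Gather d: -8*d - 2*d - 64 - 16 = -10*d - 80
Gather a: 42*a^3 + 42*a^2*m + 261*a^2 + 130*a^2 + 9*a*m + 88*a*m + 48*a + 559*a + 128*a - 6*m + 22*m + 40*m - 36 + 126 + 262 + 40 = 42*a^3 + a^2*(42*m + 391) + a*(97*m + 735) + 56*m + 392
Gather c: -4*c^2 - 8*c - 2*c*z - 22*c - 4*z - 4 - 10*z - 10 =-4*c^2 + c*(-2*z - 30) - 14*z - 14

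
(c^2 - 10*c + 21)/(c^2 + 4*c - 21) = (c - 7)/(c + 7)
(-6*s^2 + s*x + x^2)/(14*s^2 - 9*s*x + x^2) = (3*s + x)/(-7*s + x)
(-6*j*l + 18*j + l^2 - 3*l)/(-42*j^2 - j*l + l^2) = (6*j*l - 18*j - l^2 + 3*l)/(42*j^2 + j*l - l^2)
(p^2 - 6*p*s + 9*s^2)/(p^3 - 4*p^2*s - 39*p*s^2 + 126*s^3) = (p - 3*s)/(p^2 - p*s - 42*s^2)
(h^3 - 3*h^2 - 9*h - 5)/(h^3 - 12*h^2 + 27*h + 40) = (h + 1)/(h - 8)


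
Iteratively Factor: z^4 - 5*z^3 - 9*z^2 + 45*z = (z)*(z^3 - 5*z^2 - 9*z + 45) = z*(z - 3)*(z^2 - 2*z - 15) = z*(z - 5)*(z - 3)*(z + 3)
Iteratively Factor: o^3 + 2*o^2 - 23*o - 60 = (o - 5)*(o^2 + 7*o + 12) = (o - 5)*(o + 3)*(o + 4)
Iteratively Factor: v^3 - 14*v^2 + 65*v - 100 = (v - 5)*(v^2 - 9*v + 20) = (v - 5)*(v - 4)*(v - 5)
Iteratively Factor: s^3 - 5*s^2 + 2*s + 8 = (s + 1)*(s^2 - 6*s + 8) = (s - 2)*(s + 1)*(s - 4)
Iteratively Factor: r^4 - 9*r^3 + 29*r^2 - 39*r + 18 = (r - 3)*(r^3 - 6*r^2 + 11*r - 6) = (r - 3)^2*(r^2 - 3*r + 2) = (r - 3)^2*(r - 2)*(r - 1)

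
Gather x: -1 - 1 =-2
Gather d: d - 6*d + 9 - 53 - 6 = -5*d - 50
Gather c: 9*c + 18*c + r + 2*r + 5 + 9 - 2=27*c + 3*r + 12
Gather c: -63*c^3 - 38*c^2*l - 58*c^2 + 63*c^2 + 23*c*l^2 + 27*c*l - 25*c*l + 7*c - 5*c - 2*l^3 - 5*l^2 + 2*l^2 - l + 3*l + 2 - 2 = -63*c^3 + c^2*(5 - 38*l) + c*(23*l^2 + 2*l + 2) - 2*l^3 - 3*l^2 + 2*l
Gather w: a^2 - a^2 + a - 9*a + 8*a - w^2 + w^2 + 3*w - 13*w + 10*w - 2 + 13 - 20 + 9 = 0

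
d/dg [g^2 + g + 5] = 2*g + 1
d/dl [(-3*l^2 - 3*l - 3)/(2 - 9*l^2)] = 3*(-9*l^2 - 22*l - 2)/(81*l^4 - 36*l^2 + 4)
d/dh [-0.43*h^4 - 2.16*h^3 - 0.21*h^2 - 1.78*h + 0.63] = -1.72*h^3 - 6.48*h^2 - 0.42*h - 1.78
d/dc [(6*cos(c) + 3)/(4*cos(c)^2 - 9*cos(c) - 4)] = 3*(8*cos(c)^2 + 8*cos(c) - 1)*sin(c)/(4*sin(c)^2 + 9*cos(c))^2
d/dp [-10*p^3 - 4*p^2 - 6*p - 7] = -30*p^2 - 8*p - 6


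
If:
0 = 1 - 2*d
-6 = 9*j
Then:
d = 1/2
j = -2/3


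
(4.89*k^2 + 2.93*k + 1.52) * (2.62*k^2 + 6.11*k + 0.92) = 12.8118*k^4 + 37.5545*k^3 + 26.3835*k^2 + 11.9828*k + 1.3984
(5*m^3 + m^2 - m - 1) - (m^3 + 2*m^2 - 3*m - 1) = 4*m^3 - m^2 + 2*m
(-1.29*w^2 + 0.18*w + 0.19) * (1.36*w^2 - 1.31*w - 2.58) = -1.7544*w^4 + 1.9347*w^3 + 3.3508*w^2 - 0.7133*w - 0.4902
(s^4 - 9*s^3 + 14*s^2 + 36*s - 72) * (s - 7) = s^5 - 16*s^4 + 77*s^3 - 62*s^2 - 324*s + 504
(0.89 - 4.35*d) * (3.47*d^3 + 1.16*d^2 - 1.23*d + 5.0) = -15.0945*d^4 - 1.9577*d^3 + 6.3829*d^2 - 22.8447*d + 4.45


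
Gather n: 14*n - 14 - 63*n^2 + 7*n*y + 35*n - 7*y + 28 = -63*n^2 + n*(7*y + 49) - 7*y + 14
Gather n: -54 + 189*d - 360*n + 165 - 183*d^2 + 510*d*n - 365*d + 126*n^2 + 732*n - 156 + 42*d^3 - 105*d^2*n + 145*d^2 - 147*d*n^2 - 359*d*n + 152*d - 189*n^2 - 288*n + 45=42*d^3 - 38*d^2 - 24*d + n^2*(-147*d - 63) + n*(-105*d^2 + 151*d + 84)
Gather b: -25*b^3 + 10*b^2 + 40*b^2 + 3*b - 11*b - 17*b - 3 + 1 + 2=-25*b^3 + 50*b^2 - 25*b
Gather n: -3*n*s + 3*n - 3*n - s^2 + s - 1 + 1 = -3*n*s - s^2 + s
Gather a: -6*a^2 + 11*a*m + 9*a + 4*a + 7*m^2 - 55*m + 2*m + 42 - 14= -6*a^2 + a*(11*m + 13) + 7*m^2 - 53*m + 28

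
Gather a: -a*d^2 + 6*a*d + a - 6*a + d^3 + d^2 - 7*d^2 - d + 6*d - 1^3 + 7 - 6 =a*(-d^2 + 6*d - 5) + d^3 - 6*d^2 + 5*d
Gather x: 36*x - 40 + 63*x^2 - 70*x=63*x^2 - 34*x - 40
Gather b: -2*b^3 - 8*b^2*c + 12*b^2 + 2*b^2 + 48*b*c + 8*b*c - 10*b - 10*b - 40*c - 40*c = -2*b^3 + b^2*(14 - 8*c) + b*(56*c - 20) - 80*c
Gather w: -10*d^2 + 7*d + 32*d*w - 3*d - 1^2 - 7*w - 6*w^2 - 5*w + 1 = -10*d^2 + 4*d - 6*w^2 + w*(32*d - 12)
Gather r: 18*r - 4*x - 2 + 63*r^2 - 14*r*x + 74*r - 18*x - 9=63*r^2 + r*(92 - 14*x) - 22*x - 11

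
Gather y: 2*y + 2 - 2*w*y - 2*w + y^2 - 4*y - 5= -2*w + y^2 + y*(-2*w - 2) - 3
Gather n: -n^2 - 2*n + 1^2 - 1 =-n^2 - 2*n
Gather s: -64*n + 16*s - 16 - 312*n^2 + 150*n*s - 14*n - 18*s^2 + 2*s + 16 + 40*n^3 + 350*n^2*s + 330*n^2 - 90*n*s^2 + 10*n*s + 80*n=40*n^3 + 18*n^2 + 2*n + s^2*(-90*n - 18) + s*(350*n^2 + 160*n + 18)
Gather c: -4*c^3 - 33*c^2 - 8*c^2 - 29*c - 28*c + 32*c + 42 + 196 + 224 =-4*c^3 - 41*c^2 - 25*c + 462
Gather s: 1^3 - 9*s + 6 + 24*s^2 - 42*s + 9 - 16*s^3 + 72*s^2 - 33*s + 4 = -16*s^3 + 96*s^2 - 84*s + 20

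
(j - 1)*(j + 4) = j^2 + 3*j - 4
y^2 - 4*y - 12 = (y - 6)*(y + 2)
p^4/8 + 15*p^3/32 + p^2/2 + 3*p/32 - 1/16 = (p/4 + 1/4)*(p/2 + 1/2)*(p - 1/4)*(p + 2)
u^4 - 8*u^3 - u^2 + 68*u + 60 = (u - 6)*(u - 5)*(u + 1)*(u + 2)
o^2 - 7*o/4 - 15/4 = (o - 3)*(o + 5/4)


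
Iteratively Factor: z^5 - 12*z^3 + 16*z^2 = (z + 4)*(z^4 - 4*z^3 + 4*z^2) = (z - 2)*(z + 4)*(z^3 - 2*z^2) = z*(z - 2)*(z + 4)*(z^2 - 2*z) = z^2*(z - 2)*(z + 4)*(z - 2)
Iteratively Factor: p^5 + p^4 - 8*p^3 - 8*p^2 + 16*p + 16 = (p + 2)*(p^4 - p^3 - 6*p^2 + 4*p + 8) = (p - 2)*(p + 2)*(p^3 + p^2 - 4*p - 4) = (p - 2)^2*(p + 2)*(p^2 + 3*p + 2) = (p - 2)^2*(p + 1)*(p + 2)*(p + 2)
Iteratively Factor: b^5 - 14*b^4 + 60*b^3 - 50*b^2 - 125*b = (b - 5)*(b^4 - 9*b^3 + 15*b^2 + 25*b) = (b - 5)^2*(b^3 - 4*b^2 - 5*b) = (b - 5)^3*(b^2 + b) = (b - 5)^3*(b + 1)*(b)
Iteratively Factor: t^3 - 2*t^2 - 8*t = (t)*(t^2 - 2*t - 8) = t*(t + 2)*(t - 4)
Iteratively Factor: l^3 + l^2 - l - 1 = (l + 1)*(l^2 - 1) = (l + 1)^2*(l - 1)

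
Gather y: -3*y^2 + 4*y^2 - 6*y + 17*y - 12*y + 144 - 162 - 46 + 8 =y^2 - y - 56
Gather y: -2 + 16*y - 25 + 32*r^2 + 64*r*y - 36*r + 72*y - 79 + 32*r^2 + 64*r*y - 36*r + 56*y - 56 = 64*r^2 - 72*r + y*(128*r + 144) - 162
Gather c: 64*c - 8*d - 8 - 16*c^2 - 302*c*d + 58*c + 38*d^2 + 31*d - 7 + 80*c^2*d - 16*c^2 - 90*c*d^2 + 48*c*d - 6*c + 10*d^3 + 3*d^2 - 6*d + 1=c^2*(80*d - 32) + c*(-90*d^2 - 254*d + 116) + 10*d^3 + 41*d^2 + 17*d - 14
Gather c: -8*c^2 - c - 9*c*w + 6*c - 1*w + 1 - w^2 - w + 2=-8*c^2 + c*(5 - 9*w) - w^2 - 2*w + 3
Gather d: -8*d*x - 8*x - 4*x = -8*d*x - 12*x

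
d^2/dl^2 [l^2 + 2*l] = 2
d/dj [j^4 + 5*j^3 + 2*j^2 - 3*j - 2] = 4*j^3 + 15*j^2 + 4*j - 3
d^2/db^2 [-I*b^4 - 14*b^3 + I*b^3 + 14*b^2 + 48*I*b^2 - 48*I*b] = -12*I*b^2 + 6*b*(-14 + I) + 28 + 96*I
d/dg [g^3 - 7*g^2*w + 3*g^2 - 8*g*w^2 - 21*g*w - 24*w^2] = 3*g^2 - 14*g*w + 6*g - 8*w^2 - 21*w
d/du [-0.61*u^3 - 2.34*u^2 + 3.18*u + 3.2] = -1.83*u^2 - 4.68*u + 3.18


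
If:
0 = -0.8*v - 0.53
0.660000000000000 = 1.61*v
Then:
No Solution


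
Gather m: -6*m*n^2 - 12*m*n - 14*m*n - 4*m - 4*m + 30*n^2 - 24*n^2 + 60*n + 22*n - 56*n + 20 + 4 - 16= m*(-6*n^2 - 26*n - 8) + 6*n^2 + 26*n + 8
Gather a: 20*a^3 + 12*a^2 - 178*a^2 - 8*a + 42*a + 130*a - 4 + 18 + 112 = 20*a^3 - 166*a^2 + 164*a + 126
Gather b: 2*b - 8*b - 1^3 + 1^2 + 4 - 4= -6*b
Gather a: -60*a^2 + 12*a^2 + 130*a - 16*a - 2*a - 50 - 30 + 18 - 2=-48*a^2 + 112*a - 64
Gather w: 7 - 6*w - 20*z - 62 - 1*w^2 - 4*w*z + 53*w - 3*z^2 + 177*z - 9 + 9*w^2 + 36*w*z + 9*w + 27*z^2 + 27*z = 8*w^2 + w*(32*z + 56) + 24*z^2 + 184*z - 64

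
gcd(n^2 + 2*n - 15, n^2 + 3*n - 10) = n + 5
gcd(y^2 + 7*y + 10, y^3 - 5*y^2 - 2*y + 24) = y + 2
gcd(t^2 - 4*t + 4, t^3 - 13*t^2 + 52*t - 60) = t - 2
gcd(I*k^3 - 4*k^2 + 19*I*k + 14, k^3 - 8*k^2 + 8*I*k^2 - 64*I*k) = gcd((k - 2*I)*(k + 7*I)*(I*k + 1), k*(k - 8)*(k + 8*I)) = 1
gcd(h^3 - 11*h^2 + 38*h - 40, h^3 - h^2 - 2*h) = h - 2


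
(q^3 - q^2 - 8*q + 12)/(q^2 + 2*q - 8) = (q^2 + q - 6)/(q + 4)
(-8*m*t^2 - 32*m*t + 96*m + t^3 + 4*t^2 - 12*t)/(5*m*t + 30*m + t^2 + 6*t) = (-8*m*t + 16*m + t^2 - 2*t)/(5*m + t)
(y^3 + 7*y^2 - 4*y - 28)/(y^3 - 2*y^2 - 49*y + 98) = (y + 2)/(y - 7)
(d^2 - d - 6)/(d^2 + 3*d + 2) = (d - 3)/(d + 1)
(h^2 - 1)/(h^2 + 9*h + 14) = (h^2 - 1)/(h^2 + 9*h + 14)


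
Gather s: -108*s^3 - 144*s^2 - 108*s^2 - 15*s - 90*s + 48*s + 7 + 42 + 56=-108*s^3 - 252*s^2 - 57*s + 105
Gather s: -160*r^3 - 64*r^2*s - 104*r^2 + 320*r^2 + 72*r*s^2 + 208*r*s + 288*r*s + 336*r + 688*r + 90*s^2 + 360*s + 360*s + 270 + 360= -160*r^3 + 216*r^2 + 1024*r + s^2*(72*r + 90) + s*(-64*r^2 + 496*r + 720) + 630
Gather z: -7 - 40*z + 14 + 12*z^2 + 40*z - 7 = 12*z^2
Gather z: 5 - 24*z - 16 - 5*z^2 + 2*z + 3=-5*z^2 - 22*z - 8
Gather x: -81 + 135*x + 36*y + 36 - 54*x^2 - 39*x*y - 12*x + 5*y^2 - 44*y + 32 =-54*x^2 + x*(123 - 39*y) + 5*y^2 - 8*y - 13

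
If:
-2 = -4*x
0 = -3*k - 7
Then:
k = -7/3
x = 1/2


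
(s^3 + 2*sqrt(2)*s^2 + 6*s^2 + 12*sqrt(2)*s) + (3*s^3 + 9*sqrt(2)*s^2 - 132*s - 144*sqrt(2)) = 4*s^3 + 6*s^2 + 11*sqrt(2)*s^2 - 132*s + 12*sqrt(2)*s - 144*sqrt(2)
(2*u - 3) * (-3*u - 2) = -6*u^2 + 5*u + 6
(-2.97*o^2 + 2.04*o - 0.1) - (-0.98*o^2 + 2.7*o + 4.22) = -1.99*o^2 - 0.66*o - 4.32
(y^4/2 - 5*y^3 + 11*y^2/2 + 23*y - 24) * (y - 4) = y^5/2 - 7*y^4 + 51*y^3/2 + y^2 - 116*y + 96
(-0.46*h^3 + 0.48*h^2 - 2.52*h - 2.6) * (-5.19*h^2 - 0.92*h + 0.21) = 2.3874*h^5 - 2.068*h^4 + 12.5406*h^3 + 15.9132*h^2 + 1.8628*h - 0.546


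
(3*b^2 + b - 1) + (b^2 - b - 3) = 4*b^2 - 4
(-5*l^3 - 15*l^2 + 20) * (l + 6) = -5*l^4 - 45*l^3 - 90*l^2 + 20*l + 120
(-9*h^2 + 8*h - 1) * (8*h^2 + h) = -72*h^4 + 55*h^3 - h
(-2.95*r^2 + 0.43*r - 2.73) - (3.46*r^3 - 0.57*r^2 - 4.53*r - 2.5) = -3.46*r^3 - 2.38*r^2 + 4.96*r - 0.23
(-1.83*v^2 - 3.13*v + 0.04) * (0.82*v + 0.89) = -1.5006*v^3 - 4.1953*v^2 - 2.7529*v + 0.0356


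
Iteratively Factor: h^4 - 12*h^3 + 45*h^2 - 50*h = (h - 5)*(h^3 - 7*h^2 + 10*h) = (h - 5)^2*(h^2 - 2*h) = h*(h - 5)^2*(h - 2)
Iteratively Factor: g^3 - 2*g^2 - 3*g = (g + 1)*(g^2 - 3*g) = g*(g + 1)*(g - 3)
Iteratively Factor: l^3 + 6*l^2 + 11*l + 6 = (l + 2)*(l^2 + 4*l + 3) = (l + 2)*(l + 3)*(l + 1)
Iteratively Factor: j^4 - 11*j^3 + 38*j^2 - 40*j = (j - 4)*(j^3 - 7*j^2 + 10*j) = j*(j - 4)*(j^2 - 7*j + 10) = j*(j - 4)*(j - 2)*(j - 5)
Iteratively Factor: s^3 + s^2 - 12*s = (s)*(s^2 + s - 12) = s*(s - 3)*(s + 4)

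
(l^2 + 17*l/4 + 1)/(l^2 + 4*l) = (l + 1/4)/l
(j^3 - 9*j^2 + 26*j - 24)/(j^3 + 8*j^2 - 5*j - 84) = (j^2 - 6*j + 8)/(j^2 + 11*j + 28)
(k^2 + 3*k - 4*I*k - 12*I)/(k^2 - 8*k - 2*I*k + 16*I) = (k^2 + k*(3 - 4*I) - 12*I)/(k^2 - 2*k*(4 + I) + 16*I)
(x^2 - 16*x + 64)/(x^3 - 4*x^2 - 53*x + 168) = (x - 8)/(x^2 + 4*x - 21)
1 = 1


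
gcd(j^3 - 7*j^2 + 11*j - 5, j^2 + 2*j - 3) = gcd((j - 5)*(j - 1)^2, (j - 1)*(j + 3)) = j - 1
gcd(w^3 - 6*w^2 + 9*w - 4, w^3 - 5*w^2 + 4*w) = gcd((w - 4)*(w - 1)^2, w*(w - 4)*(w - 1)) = w^2 - 5*w + 4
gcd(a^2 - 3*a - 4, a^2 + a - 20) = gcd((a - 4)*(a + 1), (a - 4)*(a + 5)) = a - 4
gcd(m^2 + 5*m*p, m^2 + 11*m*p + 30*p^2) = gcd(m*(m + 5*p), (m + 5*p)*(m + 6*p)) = m + 5*p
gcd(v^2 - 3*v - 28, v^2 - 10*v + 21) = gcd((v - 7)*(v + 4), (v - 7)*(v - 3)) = v - 7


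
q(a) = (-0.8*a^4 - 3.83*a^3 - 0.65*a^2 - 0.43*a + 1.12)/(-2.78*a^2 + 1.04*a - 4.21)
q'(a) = (5.56*a - 1.04)*(-0.8*a^4 - 3.83*a^3 - 0.65*a^2 - 0.43*a + 1.12)/(-2.78*a^2 + 1.04*a - 4.21)^2 + (-3.2*a^3 - 11.49*a^2 - 1.3*a - 0.43)/(-2.78*a^2 + 1.04*a - 4.21)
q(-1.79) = -0.91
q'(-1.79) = 0.44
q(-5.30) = 0.86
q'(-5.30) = -1.52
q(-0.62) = -0.33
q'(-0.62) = 0.31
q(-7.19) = 4.79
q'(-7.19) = -2.63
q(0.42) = -0.12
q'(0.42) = 0.80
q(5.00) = 14.54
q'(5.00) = 4.45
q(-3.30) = -1.01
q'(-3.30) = -0.35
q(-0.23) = -0.27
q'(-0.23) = 0.02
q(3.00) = 6.67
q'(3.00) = 3.44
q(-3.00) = -1.09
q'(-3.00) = -0.18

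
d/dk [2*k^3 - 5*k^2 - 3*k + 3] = 6*k^2 - 10*k - 3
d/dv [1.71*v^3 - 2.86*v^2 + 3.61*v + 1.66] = 5.13*v^2 - 5.72*v + 3.61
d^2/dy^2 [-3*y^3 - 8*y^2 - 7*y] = -18*y - 16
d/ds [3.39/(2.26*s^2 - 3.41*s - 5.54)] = (11.5599 - 15.3228*s)/(-2.26*s^2 + 3.41*s + 5.54)^2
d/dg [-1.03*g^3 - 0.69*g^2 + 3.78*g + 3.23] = -3.09*g^2 - 1.38*g + 3.78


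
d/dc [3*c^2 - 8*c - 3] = 6*c - 8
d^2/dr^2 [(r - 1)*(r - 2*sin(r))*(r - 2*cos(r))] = 2*sqrt(2)*r^2*sin(r + pi/4) + 6*r*sin(r) - 8*r*sin(2*r) - 10*r*cos(r) + 6*r - 8*sin(r) + 8*sqrt(2)*sin(2*r + pi/4) - 2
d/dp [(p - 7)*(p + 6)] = 2*p - 1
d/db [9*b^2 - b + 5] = 18*b - 1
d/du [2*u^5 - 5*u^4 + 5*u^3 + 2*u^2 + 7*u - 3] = 10*u^4 - 20*u^3 + 15*u^2 + 4*u + 7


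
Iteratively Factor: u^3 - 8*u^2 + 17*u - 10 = (u - 1)*(u^2 - 7*u + 10) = (u - 5)*(u - 1)*(u - 2)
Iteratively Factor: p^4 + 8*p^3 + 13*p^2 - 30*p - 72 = (p - 2)*(p^3 + 10*p^2 + 33*p + 36) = (p - 2)*(p + 3)*(p^2 + 7*p + 12) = (p - 2)*(p + 3)*(p + 4)*(p + 3)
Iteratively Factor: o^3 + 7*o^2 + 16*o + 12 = (o + 2)*(o^2 + 5*o + 6) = (o + 2)*(o + 3)*(o + 2)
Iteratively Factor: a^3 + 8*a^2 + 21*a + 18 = (a + 2)*(a^2 + 6*a + 9) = (a + 2)*(a + 3)*(a + 3)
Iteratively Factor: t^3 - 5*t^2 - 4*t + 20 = (t - 5)*(t^2 - 4) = (t - 5)*(t - 2)*(t + 2)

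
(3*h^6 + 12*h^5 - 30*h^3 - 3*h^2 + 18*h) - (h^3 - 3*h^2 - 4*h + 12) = 3*h^6 + 12*h^5 - 31*h^3 + 22*h - 12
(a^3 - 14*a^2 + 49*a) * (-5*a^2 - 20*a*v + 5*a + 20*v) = -5*a^5 - 20*a^4*v + 75*a^4 + 300*a^3*v - 315*a^3 - 1260*a^2*v + 245*a^2 + 980*a*v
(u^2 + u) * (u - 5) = u^3 - 4*u^2 - 5*u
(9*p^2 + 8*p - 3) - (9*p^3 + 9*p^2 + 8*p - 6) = 3 - 9*p^3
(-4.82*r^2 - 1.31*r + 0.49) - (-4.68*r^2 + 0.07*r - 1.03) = -0.140000000000001*r^2 - 1.38*r + 1.52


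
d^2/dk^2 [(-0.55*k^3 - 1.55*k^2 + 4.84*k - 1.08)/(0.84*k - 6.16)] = (-0.77616*k^3 + 17.07552*k^2 - 125.22048*k - 69.067264)/(0.592704*k^3 - 13.039488*k^2 + 95.622912*k - 233.744896)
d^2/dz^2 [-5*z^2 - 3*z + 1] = -10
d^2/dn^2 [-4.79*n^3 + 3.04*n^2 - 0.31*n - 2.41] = 6.08 - 28.74*n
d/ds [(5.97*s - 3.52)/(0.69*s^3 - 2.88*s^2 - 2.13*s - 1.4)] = (-8.2386*s^3 + 24.48*s^2 - 20.2752*s - 15.8556)/(0.4761*s^6 - 3.9744*s^5 + 5.355*s^4 + 10.3368*s^3 + 12.6009*s^2 + 5.964*s + 1.96)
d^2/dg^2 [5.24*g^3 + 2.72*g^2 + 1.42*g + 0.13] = 31.44*g + 5.44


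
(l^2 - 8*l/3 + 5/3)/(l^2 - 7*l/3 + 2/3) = (3*l^2 - 8*l + 5)/(3*l^2 - 7*l + 2)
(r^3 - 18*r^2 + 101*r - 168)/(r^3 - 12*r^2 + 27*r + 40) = (r^2 - 10*r + 21)/(r^2 - 4*r - 5)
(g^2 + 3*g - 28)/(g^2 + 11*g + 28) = (g - 4)/(g + 4)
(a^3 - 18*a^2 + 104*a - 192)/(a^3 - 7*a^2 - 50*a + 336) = (a - 4)/(a + 7)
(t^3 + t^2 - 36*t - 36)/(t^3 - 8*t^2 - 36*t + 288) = (t + 1)/(t - 8)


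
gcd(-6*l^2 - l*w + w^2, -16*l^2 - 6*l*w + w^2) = 2*l + w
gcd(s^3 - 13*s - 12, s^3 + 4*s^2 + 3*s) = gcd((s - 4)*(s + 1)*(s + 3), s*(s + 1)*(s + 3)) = s^2 + 4*s + 3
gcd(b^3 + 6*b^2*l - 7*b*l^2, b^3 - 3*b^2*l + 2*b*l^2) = b^2 - b*l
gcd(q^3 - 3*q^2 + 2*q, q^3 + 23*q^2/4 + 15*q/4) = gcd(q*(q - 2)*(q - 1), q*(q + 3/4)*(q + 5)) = q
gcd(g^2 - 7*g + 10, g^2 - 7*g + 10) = g^2 - 7*g + 10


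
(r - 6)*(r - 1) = r^2 - 7*r + 6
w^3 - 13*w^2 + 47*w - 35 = (w - 7)*(w - 5)*(w - 1)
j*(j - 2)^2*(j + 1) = j^4 - 3*j^3 + 4*j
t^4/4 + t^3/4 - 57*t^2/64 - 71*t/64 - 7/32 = (t/4 + 1/4)*(t - 2)*(t + 1/4)*(t + 7/4)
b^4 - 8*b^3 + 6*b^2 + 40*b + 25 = (b - 5)^2*(b + 1)^2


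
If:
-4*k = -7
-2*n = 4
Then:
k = 7/4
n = -2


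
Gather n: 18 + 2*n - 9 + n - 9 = 3*n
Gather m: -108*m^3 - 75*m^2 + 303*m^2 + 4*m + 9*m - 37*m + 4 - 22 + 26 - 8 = -108*m^3 + 228*m^2 - 24*m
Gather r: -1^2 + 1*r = r - 1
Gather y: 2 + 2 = 4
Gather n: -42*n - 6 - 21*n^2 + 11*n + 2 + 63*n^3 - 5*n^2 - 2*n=63*n^3 - 26*n^2 - 33*n - 4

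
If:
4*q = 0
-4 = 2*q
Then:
No Solution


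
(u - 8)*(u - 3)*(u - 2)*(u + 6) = u^4 - 7*u^3 - 32*u^2 + 228*u - 288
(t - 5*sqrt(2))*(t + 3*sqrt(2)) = t^2 - 2*sqrt(2)*t - 30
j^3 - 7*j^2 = j^2*(j - 7)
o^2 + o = o*(o + 1)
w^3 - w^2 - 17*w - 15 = (w - 5)*(w + 1)*(w + 3)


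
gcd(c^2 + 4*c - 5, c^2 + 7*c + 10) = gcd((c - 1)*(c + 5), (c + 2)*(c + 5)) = c + 5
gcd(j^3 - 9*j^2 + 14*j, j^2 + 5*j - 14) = j - 2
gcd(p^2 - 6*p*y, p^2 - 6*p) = p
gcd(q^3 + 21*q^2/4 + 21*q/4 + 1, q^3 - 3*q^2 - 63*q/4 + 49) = q + 4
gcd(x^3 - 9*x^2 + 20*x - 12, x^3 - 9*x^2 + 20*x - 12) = x^3 - 9*x^2 + 20*x - 12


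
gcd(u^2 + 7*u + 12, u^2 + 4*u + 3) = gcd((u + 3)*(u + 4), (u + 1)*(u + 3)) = u + 3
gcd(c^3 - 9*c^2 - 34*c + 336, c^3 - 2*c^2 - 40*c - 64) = c - 8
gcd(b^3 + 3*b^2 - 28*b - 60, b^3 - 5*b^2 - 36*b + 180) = b^2 + b - 30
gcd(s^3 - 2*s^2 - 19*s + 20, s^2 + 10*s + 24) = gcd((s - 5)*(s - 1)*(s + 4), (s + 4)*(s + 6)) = s + 4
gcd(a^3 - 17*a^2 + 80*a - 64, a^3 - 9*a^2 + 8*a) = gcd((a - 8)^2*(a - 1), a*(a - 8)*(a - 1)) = a^2 - 9*a + 8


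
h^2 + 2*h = h*(h + 2)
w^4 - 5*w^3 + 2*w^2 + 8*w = w*(w - 4)*(w - 2)*(w + 1)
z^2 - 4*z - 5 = (z - 5)*(z + 1)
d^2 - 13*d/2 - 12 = (d - 8)*(d + 3/2)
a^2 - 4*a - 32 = (a - 8)*(a + 4)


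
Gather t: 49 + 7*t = 7*t + 49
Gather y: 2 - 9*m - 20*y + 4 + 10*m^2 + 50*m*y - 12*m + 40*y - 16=10*m^2 - 21*m + y*(50*m + 20) - 10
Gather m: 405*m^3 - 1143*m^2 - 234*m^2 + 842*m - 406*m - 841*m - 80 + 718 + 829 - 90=405*m^3 - 1377*m^2 - 405*m + 1377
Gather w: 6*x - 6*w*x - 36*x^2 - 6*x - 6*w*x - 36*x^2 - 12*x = -12*w*x - 72*x^2 - 12*x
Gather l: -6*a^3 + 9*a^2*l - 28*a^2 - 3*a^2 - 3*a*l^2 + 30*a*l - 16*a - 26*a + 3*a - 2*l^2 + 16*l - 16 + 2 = -6*a^3 - 31*a^2 - 39*a + l^2*(-3*a - 2) + l*(9*a^2 + 30*a + 16) - 14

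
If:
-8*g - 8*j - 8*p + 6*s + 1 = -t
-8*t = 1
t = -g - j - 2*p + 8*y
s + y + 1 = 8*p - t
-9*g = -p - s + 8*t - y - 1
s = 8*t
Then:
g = 391/4032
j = -2861/4032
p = -113/4032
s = -1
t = -1/8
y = -25/252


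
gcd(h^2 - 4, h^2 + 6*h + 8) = h + 2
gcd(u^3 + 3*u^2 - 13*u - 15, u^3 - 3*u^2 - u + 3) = u^2 - 2*u - 3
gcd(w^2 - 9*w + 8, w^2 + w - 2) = w - 1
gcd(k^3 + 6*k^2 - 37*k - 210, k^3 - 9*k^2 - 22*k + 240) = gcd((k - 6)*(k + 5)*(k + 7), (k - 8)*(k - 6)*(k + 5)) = k^2 - k - 30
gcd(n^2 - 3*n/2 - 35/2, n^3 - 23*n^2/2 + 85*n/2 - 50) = n - 5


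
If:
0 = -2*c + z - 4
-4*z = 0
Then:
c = -2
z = 0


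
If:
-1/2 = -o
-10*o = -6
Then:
No Solution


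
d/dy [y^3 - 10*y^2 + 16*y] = 3*y^2 - 20*y + 16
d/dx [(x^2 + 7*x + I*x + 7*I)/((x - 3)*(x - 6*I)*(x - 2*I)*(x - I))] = (-2*x^5 + x^4*(-18 + 6*I) + x^3*(24 + 104*I) + x^2*(38 - 94*I) + x*(378 + 208*I) + 120 - 672*I)/(x^8 + x^7*(-6 - 18*I) + x^6*(-112 + 108*I) + x^5*(726 + 222*I) + x^4*(-473 - 2304*I) + x^3*(-3696 + 2976*I) + x^2*(5400 + 2880*I) + x*(864 - 4320*I) - 1296)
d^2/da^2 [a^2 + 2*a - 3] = 2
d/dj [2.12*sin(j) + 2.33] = 2.12*cos(j)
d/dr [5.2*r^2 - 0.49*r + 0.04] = 10.4*r - 0.49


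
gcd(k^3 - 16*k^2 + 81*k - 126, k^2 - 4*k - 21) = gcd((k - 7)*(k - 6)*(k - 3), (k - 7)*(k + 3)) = k - 7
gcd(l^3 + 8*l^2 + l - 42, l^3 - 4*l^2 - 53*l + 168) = l + 7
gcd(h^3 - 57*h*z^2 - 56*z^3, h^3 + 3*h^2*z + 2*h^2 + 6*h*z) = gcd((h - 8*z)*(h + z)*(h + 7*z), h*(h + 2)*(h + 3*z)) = 1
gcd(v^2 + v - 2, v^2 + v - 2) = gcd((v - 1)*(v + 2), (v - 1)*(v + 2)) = v^2 + v - 2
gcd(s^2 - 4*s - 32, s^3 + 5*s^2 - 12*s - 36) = 1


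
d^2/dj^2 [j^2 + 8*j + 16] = 2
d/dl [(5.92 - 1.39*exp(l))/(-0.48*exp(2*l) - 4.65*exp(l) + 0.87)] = (-0.6672*exp(2*l) + 5.6832*exp(l) + 26.3187)*exp(l)/(0.2304*exp(4*l) + 4.464*exp(3*l) + 20.7873*exp(2*l) - 8.091*exp(l) + 0.7569)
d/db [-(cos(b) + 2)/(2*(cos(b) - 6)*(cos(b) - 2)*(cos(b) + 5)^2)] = (-3*cos(b)^3 + 3*cos(b)^2 + 16*cos(b) + 92)*sin(b)/(2*(cos(b) - 6)^2*(cos(b) - 2)^2*(cos(b) + 5)^3)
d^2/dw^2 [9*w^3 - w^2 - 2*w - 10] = 54*w - 2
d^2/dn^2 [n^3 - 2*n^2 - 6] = 6*n - 4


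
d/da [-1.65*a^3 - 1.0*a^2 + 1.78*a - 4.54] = -4.95*a^2 - 2.0*a + 1.78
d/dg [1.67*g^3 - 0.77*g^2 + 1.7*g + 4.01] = 5.01*g^2 - 1.54*g + 1.7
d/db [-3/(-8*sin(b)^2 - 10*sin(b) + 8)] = -3*(8*sin(b) + 5)*cos(b)/(2*(5*sin(b) - 4*cos(b)^2)^2)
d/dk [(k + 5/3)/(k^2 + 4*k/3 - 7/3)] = (-9*k^2 - 30*k - 41)/(9*k^4 + 24*k^3 - 26*k^2 - 56*k + 49)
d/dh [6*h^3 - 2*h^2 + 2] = 2*h*(9*h - 2)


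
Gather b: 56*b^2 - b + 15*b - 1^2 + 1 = 56*b^2 + 14*b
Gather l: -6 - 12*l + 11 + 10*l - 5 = -2*l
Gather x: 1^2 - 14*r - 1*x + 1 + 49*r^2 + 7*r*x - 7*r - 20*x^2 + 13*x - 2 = 49*r^2 - 21*r - 20*x^2 + x*(7*r + 12)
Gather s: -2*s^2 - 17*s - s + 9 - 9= -2*s^2 - 18*s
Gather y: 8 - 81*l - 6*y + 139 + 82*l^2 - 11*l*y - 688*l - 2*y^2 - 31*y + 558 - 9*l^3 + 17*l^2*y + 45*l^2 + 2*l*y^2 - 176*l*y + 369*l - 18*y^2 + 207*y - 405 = -9*l^3 + 127*l^2 - 400*l + y^2*(2*l - 20) + y*(17*l^2 - 187*l + 170) + 300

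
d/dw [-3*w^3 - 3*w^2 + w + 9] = -9*w^2 - 6*w + 1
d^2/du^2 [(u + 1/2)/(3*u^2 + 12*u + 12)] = (2*u - 5)/(3*(u^4 + 8*u^3 + 24*u^2 + 32*u + 16))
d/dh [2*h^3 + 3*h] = 6*h^2 + 3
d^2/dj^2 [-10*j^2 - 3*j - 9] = -20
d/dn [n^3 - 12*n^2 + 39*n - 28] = 3*n^2 - 24*n + 39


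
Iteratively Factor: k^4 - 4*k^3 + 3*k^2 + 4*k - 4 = (k - 2)*(k^3 - 2*k^2 - k + 2) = (k - 2)*(k + 1)*(k^2 - 3*k + 2) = (k - 2)*(k - 1)*(k + 1)*(k - 2)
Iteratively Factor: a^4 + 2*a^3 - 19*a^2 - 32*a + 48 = (a + 4)*(a^3 - 2*a^2 - 11*a + 12) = (a - 1)*(a + 4)*(a^2 - a - 12) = (a - 1)*(a + 3)*(a + 4)*(a - 4)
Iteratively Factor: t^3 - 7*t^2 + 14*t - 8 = (t - 2)*(t^2 - 5*t + 4) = (t - 4)*(t - 2)*(t - 1)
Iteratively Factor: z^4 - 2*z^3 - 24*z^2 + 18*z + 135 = (z + 3)*(z^3 - 5*z^2 - 9*z + 45) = (z + 3)^2*(z^2 - 8*z + 15) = (z - 5)*(z + 3)^2*(z - 3)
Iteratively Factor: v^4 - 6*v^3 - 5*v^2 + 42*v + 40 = (v + 1)*(v^3 - 7*v^2 + 2*v + 40) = (v - 4)*(v + 1)*(v^2 - 3*v - 10) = (v - 5)*(v - 4)*(v + 1)*(v + 2)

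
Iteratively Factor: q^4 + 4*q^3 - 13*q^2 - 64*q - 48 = (q + 3)*(q^3 + q^2 - 16*q - 16) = (q + 1)*(q + 3)*(q^2 - 16) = (q - 4)*(q + 1)*(q + 3)*(q + 4)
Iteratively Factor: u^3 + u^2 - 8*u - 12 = (u + 2)*(u^2 - u - 6) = (u + 2)^2*(u - 3)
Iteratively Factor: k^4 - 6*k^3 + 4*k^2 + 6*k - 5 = (k - 1)*(k^3 - 5*k^2 - k + 5) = (k - 1)*(k + 1)*(k^2 - 6*k + 5) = (k - 5)*(k - 1)*(k + 1)*(k - 1)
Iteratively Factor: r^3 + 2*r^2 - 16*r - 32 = (r + 2)*(r^2 - 16) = (r + 2)*(r + 4)*(r - 4)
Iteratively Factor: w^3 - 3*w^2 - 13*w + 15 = (w + 3)*(w^2 - 6*w + 5) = (w - 1)*(w + 3)*(w - 5)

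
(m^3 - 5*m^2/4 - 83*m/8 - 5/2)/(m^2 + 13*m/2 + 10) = (m^2 - 15*m/4 - 1)/(m + 4)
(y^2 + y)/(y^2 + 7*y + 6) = y/(y + 6)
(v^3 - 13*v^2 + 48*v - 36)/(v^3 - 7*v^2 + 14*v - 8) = (v^2 - 12*v + 36)/(v^2 - 6*v + 8)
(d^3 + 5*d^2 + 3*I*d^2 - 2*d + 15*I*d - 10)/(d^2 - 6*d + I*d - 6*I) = (d^2 + d*(5 + 2*I) + 10*I)/(d - 6)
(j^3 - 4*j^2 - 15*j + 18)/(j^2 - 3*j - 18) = j - 1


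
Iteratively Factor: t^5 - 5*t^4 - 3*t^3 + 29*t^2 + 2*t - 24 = (t + 2)*(t^4 - 7*t^3 + 11*t^2 + 7*t - 12) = (t - 3)*(t + 2)*(t^3 - 4*t^2 - t + 4) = (t - 4)*(t - 3)*(t + 2)*(t^2 - 1) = (t - 4)*(t - 3)*(t + 1)*(t + 2)*(t - 1)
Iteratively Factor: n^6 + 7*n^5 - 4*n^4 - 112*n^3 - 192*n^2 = (n)*(n^5 + 7*n^4 - 4*n^3 - 112*n^2 - 192*n) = n^2*(n^4 + 7*n^3 - 4*n^2 - 112*n - 192) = n^2*(n + 3)*(n^3 + 4*n^2 - 16*n - 64) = n^2*(n + 3)*(n + 4)*(n^2 - 16) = n^2*(n + 3)*(n + 4)^2*(n - 4)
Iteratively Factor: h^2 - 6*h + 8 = (h - 4)*(h - 2)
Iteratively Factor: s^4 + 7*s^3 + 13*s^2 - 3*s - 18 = (s + 3)*(s^3 + 4*s^2 + s - 6) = (s - 1)*(s + 3)*(s^2 + 5*s + 6) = (s - 1)*(s + 3)^2*(s + 2)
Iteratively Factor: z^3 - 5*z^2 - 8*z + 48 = (z - 4)*(z^2 - z - 12) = (z - 4)*(z + 3)*(z - 4)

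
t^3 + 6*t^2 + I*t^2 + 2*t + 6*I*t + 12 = (t + 6)*(t - I)*(t + 2*I)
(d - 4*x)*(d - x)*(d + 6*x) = d^3 + d^2*x - 26*d*x^2 + 24*x^3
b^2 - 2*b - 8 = (b - 4)*(b + 2)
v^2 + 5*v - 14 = (v - 2)*(v + 7)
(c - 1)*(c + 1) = c^2 - 1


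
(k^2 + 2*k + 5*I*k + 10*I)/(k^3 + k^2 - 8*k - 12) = (k + 5*I)/(k^2 - k - 6)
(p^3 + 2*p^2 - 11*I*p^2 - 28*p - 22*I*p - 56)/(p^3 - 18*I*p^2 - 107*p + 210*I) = (p^2 + p*(2 - 4*I) - 8*I)/(p^2 - 11*I*p - 30)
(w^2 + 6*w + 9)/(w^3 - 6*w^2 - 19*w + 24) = (w + 3)/(w^2 - 9*w + 8)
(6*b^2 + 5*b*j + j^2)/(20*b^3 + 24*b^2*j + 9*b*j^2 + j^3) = (3*b + j)/(10*b^2 + 7*b*j + j^2)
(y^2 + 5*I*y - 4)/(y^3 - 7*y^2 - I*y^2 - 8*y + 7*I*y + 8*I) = (y^2 + 5*I*y - 4)/(y^3 - y^2*(7 + I) + y*(-8 + 7*I) + 8*I)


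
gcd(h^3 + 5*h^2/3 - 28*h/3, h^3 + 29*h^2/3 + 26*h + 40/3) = h + 4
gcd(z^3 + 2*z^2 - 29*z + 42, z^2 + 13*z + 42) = z + 7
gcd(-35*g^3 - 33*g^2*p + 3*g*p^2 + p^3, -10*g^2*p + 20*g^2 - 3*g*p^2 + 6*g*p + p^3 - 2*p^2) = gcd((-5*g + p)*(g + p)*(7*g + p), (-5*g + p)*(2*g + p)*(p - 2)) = -5*g + p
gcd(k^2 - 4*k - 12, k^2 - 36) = k - 6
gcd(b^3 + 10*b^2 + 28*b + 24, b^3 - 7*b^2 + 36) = b + 2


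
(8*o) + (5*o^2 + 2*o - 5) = 5*o^2 + 10*o - 5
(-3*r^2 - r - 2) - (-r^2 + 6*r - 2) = -2*r^2 - 7*r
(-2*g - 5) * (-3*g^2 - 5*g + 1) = 6*g^3 + 25*g^2 + 23*g - 5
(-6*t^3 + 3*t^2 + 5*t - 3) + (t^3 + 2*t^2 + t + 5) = -5*t^3 + 5*t^2 + 6*t + 2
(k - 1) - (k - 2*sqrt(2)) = -1 + 2*sqrt(2)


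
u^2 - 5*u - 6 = (u - 6)*(u + 1)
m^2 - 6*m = m*(m - 6)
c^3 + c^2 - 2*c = c*(c - 1)*(c + 2)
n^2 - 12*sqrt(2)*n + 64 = (n - 8*sqrt(2))*(n - 4*sqrt(2))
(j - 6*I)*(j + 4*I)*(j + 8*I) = j^3 + 6*I*j^2 + 40*j + 192*I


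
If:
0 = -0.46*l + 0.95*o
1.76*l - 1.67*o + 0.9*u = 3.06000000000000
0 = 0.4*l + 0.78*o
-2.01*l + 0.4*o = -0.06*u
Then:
No Solution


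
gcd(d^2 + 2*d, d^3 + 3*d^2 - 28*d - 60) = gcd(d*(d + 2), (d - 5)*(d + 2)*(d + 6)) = d + 2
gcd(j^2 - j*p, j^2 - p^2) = -j + p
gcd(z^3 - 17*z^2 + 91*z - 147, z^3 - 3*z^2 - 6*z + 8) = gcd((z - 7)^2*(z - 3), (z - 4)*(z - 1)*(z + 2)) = 1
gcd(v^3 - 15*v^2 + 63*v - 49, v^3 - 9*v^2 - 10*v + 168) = v - 7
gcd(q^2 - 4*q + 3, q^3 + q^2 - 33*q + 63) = q - 3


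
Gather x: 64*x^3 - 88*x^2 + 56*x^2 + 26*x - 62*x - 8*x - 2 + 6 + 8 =64*x^3 - 32*x^2 - 44*x + 12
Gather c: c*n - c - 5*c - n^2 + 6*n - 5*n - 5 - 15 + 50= c*(n - 6) - n^2 + n + 30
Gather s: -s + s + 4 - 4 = 0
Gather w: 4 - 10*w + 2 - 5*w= 6 - 15*w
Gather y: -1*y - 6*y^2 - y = -6*y^2 - 2*y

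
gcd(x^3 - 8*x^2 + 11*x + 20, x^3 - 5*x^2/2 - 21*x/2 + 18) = x - 4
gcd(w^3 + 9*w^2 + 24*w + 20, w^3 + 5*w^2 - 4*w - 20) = w^2 + 7*w + 10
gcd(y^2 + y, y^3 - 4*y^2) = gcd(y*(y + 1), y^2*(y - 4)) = y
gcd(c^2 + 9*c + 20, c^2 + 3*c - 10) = c + 5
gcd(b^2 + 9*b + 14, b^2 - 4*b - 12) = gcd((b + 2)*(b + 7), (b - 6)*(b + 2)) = b + 2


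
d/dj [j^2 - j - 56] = 2*j - 1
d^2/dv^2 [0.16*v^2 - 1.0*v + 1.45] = 0.320000000000000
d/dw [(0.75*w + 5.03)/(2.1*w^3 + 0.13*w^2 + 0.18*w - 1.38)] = (1.575*w^3 + 0.0975*w^2 + 0.135*w - (0.75*w + 5.03)*(6.3*w^2 + 0.26*w + 0.18) - 1.035)/(2.1*w^3 + 0.13*w^2 + 0.18*w - 1.38)^2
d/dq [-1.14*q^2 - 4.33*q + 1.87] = -2.28*q - 4.33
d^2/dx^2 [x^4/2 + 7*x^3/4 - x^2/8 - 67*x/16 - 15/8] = 6*x^2 + 21*x/2 - 1/4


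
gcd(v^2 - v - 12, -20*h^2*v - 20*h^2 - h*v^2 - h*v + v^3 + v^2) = 1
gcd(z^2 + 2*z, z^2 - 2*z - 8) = z + 2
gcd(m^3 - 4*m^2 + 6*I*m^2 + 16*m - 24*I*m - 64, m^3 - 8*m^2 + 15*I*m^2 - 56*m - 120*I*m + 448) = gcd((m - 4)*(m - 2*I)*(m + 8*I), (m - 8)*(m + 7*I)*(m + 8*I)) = m + 8*I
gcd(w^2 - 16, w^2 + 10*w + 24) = w + 4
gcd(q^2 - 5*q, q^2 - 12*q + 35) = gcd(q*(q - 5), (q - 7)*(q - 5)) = q - 5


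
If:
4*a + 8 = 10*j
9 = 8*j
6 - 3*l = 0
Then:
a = 13/16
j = 9/8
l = 2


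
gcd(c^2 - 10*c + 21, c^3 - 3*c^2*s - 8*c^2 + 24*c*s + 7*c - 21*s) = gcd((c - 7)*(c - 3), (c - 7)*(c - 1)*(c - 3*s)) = c - 7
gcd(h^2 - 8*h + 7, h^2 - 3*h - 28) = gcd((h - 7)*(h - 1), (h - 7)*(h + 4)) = h - 7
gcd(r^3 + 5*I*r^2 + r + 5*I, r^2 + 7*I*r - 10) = r + 5*I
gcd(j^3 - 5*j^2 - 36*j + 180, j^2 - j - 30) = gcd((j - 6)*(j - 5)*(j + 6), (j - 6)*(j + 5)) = j - 6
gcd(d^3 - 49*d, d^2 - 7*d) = d^2 - 7*d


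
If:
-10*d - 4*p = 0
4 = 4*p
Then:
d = -2/5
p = 1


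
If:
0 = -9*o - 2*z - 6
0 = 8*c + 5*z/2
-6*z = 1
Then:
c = 5/96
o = -17/27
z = -1/6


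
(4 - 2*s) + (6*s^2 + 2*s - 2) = 6*s^2 + 2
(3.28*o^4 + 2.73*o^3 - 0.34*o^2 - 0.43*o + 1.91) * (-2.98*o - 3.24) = -9.7744*o^5 - 18.7626*o^4 - 7.832*o^3 + 2.383*o^2 - 4.2986*o - 6.1884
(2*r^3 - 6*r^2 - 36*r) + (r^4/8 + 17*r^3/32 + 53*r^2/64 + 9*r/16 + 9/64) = r^4/8 + 81*r^3/32 - 331*r^2/64 - 567*r/16 + 9/64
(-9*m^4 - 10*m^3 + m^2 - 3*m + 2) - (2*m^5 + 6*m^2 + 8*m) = -2*m^5 - 9*m^4 - 10*m^3 - 5*m^2 - 11*m + 2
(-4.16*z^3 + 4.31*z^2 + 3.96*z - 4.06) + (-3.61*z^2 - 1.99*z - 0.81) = -4.16*z^3 + 0.7*z^2 + 1.97*z - 4.87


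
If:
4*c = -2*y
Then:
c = -y/2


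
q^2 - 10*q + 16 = (q - 8)*(q - 2)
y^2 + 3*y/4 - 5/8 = (y - 1/2)*(y + 5/4)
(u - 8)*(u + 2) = u^2 - 6*u - 16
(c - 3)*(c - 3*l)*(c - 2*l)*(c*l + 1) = c^4*l - 5*c^3*l^2 - 3*c^3*l + c^3 + 6*c^2*l^3 + 15*c^2*l^2 - 5*c^2*l - 3*c^2 - 18*c*l^3 + 6*c*l^2 + 15*c*l - 18*l^2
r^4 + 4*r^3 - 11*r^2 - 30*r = r*(r - 3)*(r + 2)*(r + 5)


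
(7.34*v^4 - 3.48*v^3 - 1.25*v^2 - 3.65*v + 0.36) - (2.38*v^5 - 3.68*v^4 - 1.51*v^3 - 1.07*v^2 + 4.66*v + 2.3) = -2.38*v^5 + 11.02*v^4 - 1.97*v^3 - 0.18*v^2 - 8.31*v - 1.94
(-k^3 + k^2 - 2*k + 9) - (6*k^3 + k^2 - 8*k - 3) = -7*k^3 + 6*k + 12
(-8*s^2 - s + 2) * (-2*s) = 16*s^3 + 2*s^2 - 4*s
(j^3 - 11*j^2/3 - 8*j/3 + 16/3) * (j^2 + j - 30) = j^5 - 8*j^4/3 - 109*j^3/3 + 338*j^2/3 + 256*j/3 - 160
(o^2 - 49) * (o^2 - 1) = o^4 - 50*o^2 + 49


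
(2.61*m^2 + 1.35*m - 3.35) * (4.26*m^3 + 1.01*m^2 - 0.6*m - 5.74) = 11.1186*m^5 + 8.3871*m^4 - 14.4735*m^3 - 19.1749*m^2 - 5.739*m + 19.229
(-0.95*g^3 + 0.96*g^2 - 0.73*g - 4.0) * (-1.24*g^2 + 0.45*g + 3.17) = 1.178*g^5 - 1.6179*g^4 - 1.6743*g^3 + 7.6747*g^2 - 4.1141*g - 12.68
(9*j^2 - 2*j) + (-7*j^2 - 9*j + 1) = 2*j^2 - 11*j + 1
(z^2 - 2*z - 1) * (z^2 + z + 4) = z^4 - z^3 + z^2 - 9*z - 4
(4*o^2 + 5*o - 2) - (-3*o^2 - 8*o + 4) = 7*o^2 + 13*o - 6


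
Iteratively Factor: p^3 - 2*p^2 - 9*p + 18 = (p - 3)*(p^2 + p - 6) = (p - 3)*(p - 2)*(p + 3)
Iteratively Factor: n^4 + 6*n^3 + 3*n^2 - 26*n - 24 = (n + 1)*(n^3 + 5*n^2 - 2*n - 24) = (n + 1)*(n + 3)*(n^2 + 2*n - 8) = (n - 2)*(n + 1)*(n + 3)*(n + 4)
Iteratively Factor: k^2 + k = (k + 1)*(k)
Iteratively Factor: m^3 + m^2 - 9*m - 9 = (m + 3)*(m^2 - 2*m - 3) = (m - 3)*(m + 3)*(m + 1)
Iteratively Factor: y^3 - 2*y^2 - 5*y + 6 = (y + 2)*(y^2 - 4*y + 3) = (y - 1)*(y + 2)*(y - 3)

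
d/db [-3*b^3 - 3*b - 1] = -9*b^2 - 3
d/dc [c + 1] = 1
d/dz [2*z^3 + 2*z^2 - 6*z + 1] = 6*z^2 + 4*z - 6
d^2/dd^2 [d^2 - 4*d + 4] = 2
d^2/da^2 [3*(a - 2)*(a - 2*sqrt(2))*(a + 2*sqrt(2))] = 18*a - 12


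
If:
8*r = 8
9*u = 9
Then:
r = 1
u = 1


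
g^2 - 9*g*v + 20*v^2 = (g - 5*v)*(g - 4*v)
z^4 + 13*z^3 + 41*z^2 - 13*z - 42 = (z - 1)*(z + 1)*(z + 6)*(z + 7)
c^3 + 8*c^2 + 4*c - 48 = (c - 2)*(c + 4)*(c + 6)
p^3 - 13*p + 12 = (p - 3)*(p - 1)*(p + 4)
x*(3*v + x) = 3*v*x + x^2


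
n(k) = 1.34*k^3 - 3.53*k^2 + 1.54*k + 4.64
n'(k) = 4.02*k^2 - 7.06*k + 1.54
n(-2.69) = -51.13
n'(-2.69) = 49.62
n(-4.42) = -186.84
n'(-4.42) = 111.28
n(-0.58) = 2.30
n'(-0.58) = 6.99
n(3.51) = 24.50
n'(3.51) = 26.29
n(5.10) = 98.43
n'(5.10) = 70.09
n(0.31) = 4.82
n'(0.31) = -0.26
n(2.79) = 10.56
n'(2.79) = 13.13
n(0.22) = 4.82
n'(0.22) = 0.18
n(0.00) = 4.64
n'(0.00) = 1.54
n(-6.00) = -421.12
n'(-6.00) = 188.62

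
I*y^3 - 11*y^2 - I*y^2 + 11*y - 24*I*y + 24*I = (y + 3*I)*(y + 8*I)*(I*y - I)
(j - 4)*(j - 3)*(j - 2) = j^3 - 9*j^2 + 26*j - 24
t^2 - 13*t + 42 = (t - 7)*(t - 6)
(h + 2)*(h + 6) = h^2 + 8*h + 12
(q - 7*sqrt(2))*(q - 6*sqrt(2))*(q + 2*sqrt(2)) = q^3 - 11*sqrt(2)*q^2 + 32*q + 168*sqrt(2)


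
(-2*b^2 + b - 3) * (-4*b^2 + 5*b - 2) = 8*b^4 - 14*b^3 + 21*b^2 - 17*b + 6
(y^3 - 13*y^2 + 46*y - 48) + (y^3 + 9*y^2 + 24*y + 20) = 2*y^3 - 4*y^2 + 70*y - 28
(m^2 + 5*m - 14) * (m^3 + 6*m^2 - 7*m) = m^5 + 11*m^4 + 9*m^3 - 119*m^2 + 98*m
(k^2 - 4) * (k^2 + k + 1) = k^4 + k^3 - 3*k^2 - 4*k - 4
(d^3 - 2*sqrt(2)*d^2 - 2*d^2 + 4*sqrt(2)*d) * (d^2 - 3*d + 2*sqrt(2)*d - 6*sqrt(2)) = d^5 - 5*d^4 - 2*d^3 + 40*d^2 - 48*d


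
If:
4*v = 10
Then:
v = 5/2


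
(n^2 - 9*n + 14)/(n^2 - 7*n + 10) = (n - 7)/(n - 5)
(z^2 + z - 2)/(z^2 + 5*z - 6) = (z + 2)/(z + 6)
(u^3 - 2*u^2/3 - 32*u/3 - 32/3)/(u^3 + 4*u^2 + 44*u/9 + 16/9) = 3*(u - 4)/(3*u + 2)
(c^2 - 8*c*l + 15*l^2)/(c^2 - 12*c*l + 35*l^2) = (c - 3*l)/(c - 7*l)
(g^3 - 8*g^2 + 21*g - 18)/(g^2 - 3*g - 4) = (-g^3 + 8*g^2 - 21*g + 18)/(-g^2 + 3*g + 4)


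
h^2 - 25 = (h - 5)*(h + 5)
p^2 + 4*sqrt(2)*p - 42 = (p - 3*sqrt(2))*(p + 7*sqrt(2))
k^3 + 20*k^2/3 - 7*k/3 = k*(k - 1/3)*(k + 7)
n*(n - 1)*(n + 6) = n^3 + 5*n^2 - 6*n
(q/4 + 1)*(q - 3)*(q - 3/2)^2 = q^4/4 - q^3/2 - 51*q^2/16 + 153*q/16 - 27/4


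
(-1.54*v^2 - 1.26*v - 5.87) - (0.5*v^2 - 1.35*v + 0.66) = -2.04*v^2 + 0.0900000000000001*v - 6.53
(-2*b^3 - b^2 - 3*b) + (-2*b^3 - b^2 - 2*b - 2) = -4*b^3 - 2*b^2 - 5*b - 2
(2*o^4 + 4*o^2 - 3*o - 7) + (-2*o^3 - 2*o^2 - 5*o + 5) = 2*o^4 - 2*o^3 + 2*o^2 - 8*o - 2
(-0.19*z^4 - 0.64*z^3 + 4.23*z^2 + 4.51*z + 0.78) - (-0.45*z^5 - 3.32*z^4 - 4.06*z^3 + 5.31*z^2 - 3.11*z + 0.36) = 0.45*z^5 + 3.13*z^4 + 3.42*z^3 - 1.08*z^2 + 7.62*z + 0.42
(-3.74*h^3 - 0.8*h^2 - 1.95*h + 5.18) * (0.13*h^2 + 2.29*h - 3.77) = -0.4862*h^5 - 8.6686*h^4 + 12.0143*h^3 - 0.7761*h^2 + 19.2137*h - 19.5286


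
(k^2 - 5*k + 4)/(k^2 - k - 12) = (k - 1)/(k + 3)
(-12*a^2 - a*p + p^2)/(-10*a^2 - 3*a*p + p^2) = (12*a^2 + a*p - p^2)/(10*a^2 + 3*a*p - p^2)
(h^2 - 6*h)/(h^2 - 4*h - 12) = h/(h + 2)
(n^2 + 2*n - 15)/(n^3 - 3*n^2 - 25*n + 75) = 1/(n - 5)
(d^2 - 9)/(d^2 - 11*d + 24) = (d + 3)/(d - 8)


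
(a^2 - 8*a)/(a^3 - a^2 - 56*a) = 1/(a + 7)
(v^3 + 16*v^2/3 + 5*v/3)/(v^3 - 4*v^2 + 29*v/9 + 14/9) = 3*v*(v + 5)/(3*v^2 - 13*v + 14)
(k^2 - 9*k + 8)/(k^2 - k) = (k - 8)/k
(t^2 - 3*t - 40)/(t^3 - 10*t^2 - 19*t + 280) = 1/(t - 7)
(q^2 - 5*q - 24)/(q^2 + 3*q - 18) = (q^2 - 5*q - 24)/(q^2 + 3*q - 18)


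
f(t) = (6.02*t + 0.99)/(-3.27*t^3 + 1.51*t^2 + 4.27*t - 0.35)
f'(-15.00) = -0.00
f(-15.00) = -0.01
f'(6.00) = 0.02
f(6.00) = -0.06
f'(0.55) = -0.34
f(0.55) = 2.25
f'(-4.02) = -0.05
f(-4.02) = -0.11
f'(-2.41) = -0.28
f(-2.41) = -0.31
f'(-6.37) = -0.01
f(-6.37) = -0.04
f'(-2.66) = -0.20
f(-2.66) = -0.25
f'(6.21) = 0.02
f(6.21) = -0.05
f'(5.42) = 0.03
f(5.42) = -0.07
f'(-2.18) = -0.41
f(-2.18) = -0.39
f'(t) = (6.02*t + 0.99)*(9.81*t^2 - 3.02*t - 4.27)/(-3.27*t^3 + 1.51*t^2 + 4.27*t - 0.35)^2 + 6.02/(-3.27*t^3 + 1.51*t^2 + 4.27*t - 0.35) = (39.3708*t^3 + 0.621700000000001*t^2 - 2.9898*t - 6.3343)/(10.6929*t^6 - 9.8754*t^5 - 25.6457*t^4 + 15.1844*t^3 + 17.1759*t^2 - 2.989*t + 0.1225)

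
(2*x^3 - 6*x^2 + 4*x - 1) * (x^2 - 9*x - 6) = 2*x^5 - 24*x^4 + 46*x^3 - x^2 - 15*x + 6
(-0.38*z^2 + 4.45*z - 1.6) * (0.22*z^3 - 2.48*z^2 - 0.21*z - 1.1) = -0.0836*z^5 + 1.9214*z^4 - 11.3082*z^3 + 3.4515*z^2 - 4.559*z + 1.76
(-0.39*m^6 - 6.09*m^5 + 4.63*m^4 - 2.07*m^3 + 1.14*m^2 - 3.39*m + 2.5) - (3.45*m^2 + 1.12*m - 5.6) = -0.39*m^6 - 6.09*m^5 + 4.63*m^4 - 2.07*m^3 - 2.31*m^2 - 4.51*m + 8.1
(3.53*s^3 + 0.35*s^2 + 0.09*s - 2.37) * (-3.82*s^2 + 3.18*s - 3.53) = -13.4846*s^5 + 9.8884*s^4 - 11.6917*s^3 + 8.1041*s^2 - 7.8543*s + 8.3661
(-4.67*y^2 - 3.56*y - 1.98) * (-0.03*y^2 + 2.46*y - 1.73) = 0.1401*y^4 - 11.3814*y^3 - 0.6191*y^2 + 1.288*y + 3.4254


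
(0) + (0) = 0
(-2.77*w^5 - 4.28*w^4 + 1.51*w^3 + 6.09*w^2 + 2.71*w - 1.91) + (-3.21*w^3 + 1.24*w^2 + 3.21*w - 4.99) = -2.77*w^5 - 4.28*w^4 - 1.7*w^3 + 7.33*w^2 + 5.92*w - 6.9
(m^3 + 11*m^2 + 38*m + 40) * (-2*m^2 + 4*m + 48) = -2*m^5 - 18*m^4 + 16*m^3 + 600*m^2 + 1984*m + 1920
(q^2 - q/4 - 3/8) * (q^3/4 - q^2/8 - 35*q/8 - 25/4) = q^5/4 - 3*q^4/16 - 71*q^3/16 - 327*q^2/64 + 205*q/64 + 75/32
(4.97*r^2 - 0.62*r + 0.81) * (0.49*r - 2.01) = 2.4353*r^3 - 10.2935*r^2 + 1.6431*r - 1.6281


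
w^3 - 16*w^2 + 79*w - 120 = (w - 8)*(w - 5)*(w - 3)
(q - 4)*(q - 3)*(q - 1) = q^3 - 8*q^2 + 19*q - 12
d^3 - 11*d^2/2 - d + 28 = (d - 4)*(d - 7/2)*(d + 2)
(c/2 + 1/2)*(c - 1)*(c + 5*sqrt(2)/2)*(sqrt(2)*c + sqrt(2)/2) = sqrt(2)*c^4/2 + sqrt(2)*c^3/4 + 5*c^3/2 - sqrt(2)*c^2/2 + 5*c^2/4 - 5*c/2 - sqrt(2)*c/4 - 5/4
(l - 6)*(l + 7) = l^2 + l - 42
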